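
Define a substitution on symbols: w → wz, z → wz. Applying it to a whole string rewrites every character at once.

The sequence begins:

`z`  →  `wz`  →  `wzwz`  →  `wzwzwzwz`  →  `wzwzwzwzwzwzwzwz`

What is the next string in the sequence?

φ(wzwzwzwzwzwzwzwz) expands symbol-by-symbol to wz wz wz wz wz wz wz wz wz wz wz wz wz wz wz wz; joining the 16 pieces gives the next term.

wzwzwzwzwzwzwzwzwzwzwzwzwzwzwzwz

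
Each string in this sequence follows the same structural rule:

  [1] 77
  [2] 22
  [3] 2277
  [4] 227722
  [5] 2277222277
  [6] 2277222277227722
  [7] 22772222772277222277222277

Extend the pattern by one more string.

227722227722772222772222772277222277227722

Each term (from the third on) is the previous term followed by the one before it: term 3 = 22·77 = 2277.
Continuing: 22772222772277222277222277 · 2277222277227722 gives term 8.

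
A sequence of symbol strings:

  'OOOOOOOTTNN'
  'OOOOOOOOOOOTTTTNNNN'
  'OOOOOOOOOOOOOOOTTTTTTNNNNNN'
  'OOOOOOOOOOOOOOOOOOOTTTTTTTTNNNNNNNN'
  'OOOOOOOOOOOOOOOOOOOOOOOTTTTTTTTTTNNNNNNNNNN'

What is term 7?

OOOOOOOOOOOOOOOOOOOOOOOOOOOOOOOTTTTTTTTTTTTTTNNNNNNNNNNNNNN

Term n consists of 4n+3 O's, followed by 2n T's, followed by 2n N's (n = 1, 2, …).
At n = 7 the blocks have lengths 31, 14, 14.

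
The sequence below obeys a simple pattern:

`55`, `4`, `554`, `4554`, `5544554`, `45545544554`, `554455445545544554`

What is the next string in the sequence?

Each term (from the third on) is the two preceding terms concatenated in order: term 3 = 55·4 = 554.
So term 8 is 45545544554·554455445545544554.

45545544554554455445545544554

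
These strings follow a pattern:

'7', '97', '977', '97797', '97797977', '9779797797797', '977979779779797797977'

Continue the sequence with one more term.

This is a Fibonacci-style word recurrence s(k) = s(k−1)·s(k−2): e.g. 97·7 = 977.
Continuing: 977979779779797797977 · 9779797797797 gives term 8.

9779797797797977979779779797797797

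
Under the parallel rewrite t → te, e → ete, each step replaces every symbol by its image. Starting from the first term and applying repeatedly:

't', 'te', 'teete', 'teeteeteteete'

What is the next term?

Rewriting the 13 symbols of teeteeteteete one by one yields te ete ete te ete ete te ete te ete ete te ete; concatenated:

teeteeteteeteeteteeteteeteeteteete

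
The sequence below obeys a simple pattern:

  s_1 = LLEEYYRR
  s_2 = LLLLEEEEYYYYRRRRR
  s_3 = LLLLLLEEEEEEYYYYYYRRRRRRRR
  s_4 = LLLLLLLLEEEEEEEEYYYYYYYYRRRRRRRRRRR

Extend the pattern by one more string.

The n-th term is 2n L's then 2n E's then 2n Y's then 3n-1 R's (n = 1, 2, …).
Setting n = 5 gives 10, 10, 10, 14 characters in each block.

LLLLLLLLLLEEEEEEEEEEYYYYYYYYYYRRRRRRRRRRRRRR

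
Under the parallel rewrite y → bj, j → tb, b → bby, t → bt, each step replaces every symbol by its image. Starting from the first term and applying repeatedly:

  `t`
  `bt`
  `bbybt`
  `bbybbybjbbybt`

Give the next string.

Applying the rule to each of the 13 symbols of bbybbybjbbybt gives the pieces bby bby bj bby bby bj bby tb bby bby bj bby bt, which concatenate to the answer.

bbybbybjbbybbybjbbytbbbybbybjbbybt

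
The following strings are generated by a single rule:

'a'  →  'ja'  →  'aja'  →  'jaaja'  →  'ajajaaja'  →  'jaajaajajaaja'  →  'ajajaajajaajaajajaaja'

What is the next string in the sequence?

jaajaajajaajaajajaajajaajaajajaaja

Each term (from the third on) is the two preceding terms concatenated in order: term 3 = a·ja = aja.
Continuing: jaajaajajaaja · ajajaajajaajaajajaaja gives term 8.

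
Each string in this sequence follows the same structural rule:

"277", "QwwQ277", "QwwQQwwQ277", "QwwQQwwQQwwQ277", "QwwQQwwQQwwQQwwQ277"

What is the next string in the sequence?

Each term is the previous one with QwwQ prepended.
Applying this once more to QwwQQwwQQwwQQwwQ277:

QwwQQwwQQwwQQwwQQwwQ277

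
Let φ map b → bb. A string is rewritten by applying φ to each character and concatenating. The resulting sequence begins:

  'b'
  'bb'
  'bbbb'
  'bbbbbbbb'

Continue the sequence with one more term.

Apply φ to bbbbbbbb symbol by symbol: b→bb, b→bb, b→bb, b→bb, b→bb, b→bb, b→bb, b→bb; joined: bb bb bb bb bb bb bb bb.

bbbbbbbbbbbbbbbb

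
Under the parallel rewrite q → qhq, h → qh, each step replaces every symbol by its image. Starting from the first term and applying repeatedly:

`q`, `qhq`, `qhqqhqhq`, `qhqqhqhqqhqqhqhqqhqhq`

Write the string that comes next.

Applying the rule to each of the 21 symbols of qhqqhqhqqhqqhqhqqhqhq gives the pieces qhq qh qhq qhq qh qhq qh qhq qhq qh qhq qhq qh qhq qh qhq qhq qh qhq qh qhq, which concatenate to the answer.

qhqqhqhqqhqqhqhqqhqhqqhqqhqhqqhqqhqhqqhqhqqhqqhqhqqhqhq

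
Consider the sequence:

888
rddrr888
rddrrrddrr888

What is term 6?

The strings grow by a fixed prefix rddrr each time.
From rddrrrddrr888, 3 further steps: rddrrrddrr888 → rddrrrddrrrddrr888 → rddrrrddrrrddrrrddrr888 → (answer).

rddrrrddrrrddrrrddrrrddrr888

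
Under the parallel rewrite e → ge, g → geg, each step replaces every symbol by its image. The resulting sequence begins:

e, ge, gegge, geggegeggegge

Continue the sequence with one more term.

geggegeggeggegeggegeggeggegeggegge

Replace each of the 13 characters of geggegeggegge in place — geg ge geg geg ge geg ge geg geg ge geg geg ge — and concatenate.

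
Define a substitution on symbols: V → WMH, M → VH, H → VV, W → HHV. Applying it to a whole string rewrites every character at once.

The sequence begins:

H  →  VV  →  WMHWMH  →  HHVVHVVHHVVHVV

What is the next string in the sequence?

Rewriting the 14 symbols of HHVVHVVHHVVHVV one by one yields VV VV WMH WMH VV WMH WMH VV VV WMH WMH VV WMH WMH; concatenated:

VVVVWMHWMHVVWMHWMHVVVVWMHWMHVVWMHWMH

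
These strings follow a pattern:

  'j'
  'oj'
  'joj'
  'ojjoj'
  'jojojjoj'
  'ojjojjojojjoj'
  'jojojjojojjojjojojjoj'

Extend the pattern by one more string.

Each term (from the third on) is the two preceding terms concatenated in order: term 3 = j·oj = joj.
The next term joins ojjojjojojjoj and jojojjojojjojjojojjoj.

ojjojjojojjojjojojjojojjojjojojjoj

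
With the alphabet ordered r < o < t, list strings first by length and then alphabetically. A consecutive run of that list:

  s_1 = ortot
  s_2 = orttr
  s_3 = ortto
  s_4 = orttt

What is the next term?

The successor of orttt increments the rightmost position that isn't already t and resets every position after it to r.

oorrr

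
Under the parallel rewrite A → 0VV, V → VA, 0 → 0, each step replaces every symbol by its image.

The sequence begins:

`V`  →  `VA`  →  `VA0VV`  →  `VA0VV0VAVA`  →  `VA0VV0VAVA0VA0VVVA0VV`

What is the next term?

VA0VV0VAVA0VA0VVVA0VV0VA0VV0VAVAVA0VV0VAVA

Applying the rule to each of the 21 symbols of VA0VV0VAVA0VA0VVVA0VV gives the pieces VA 0VV 0 VA VA 0 VA 0VV VA 0VV 0 VA 0VV 0 VA VA VA 0VV 0 VA VA, which concatenate to the answer.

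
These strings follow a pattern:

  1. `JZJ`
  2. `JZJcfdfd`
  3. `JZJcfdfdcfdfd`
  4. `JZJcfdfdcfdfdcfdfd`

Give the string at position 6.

JZJcfdfdcfdfdcfdfdcfdfdcfdfd

Every step adds cfdfd to the end: s(k+1) = s(k)·cfdfd.
From JZJcfdfdcfdfdcfdfd, 2 further steps: JZJcfdfdcfdfdcfdfd → JZJcfdfdcfdfdcfdfdcfdfd → (answer).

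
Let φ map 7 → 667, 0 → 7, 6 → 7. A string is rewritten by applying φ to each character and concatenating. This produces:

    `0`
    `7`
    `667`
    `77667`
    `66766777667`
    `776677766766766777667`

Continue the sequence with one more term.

6676677766766766777667776677766766766777667

φ(776677766766766777667) expands symbol-by-symbol to 667 667 7 7 667 667 667 7 7 667 7 7 667 7 7 667 667 667 7 7 667; joining the 21 pieces gives the next term.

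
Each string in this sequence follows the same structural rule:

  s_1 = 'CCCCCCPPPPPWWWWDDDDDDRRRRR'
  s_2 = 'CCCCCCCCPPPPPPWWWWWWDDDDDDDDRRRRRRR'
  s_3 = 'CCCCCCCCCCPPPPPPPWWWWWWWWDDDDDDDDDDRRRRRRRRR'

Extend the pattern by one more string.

CCCCCCCCCCCCPPPPPPPPWWWWWWWWWWDDDDDDDDDDDDRRRRRRRRRRR

Term n consists of 2n+2 C's, followed by n+3 P's, followed by 2n W's, followed by 2n+2 D's, followed by 2n+1 R's, where the shown terms are n = 2, 3, 4.
Setting n = 5 gives 12, 8, 10, 12, 11 characters in each block.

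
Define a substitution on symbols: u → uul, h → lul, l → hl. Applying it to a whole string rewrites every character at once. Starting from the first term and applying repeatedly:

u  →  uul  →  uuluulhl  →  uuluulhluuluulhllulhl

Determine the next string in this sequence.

Applying the rule to each of the 21 symbols of uuluulhluuluulhllulhl gives the pieces uul uul hl uul uul hl lul hl uul uul hl uul uul hl lul hl hl uul hl lul hl, which concatenate to the answer.

uuluulhluuluulhllulhluuluulhluuluulhllulhlhluulhllulhl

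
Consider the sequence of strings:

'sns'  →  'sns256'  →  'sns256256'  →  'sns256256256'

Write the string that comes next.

The strings grow by a fixed suffix 256 each time.
Applying this once more to sns256256256:

sns256256256256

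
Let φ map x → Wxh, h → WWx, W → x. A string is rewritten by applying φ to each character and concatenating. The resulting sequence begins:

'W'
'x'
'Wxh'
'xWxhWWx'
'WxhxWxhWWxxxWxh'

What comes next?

Rewriting the 15 symbols of WxhxWxhWWxxxWxh one by one yields x Wxh WWx Wxh x Wxh WWx x x Wxh Wxh Wxh x Wxh WWx; concatenated:

xWxhWWxWxhxWxhWWxxxWxhWxhWxhxWxhWWx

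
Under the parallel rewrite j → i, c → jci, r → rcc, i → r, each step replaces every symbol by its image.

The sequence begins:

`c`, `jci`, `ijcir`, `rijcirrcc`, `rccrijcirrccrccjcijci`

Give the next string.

rccjcijcirccrijcirrccrccjcijcirccjcijciijcirijcir

Applying the rule to each of the 21 symbols of rccrijcirrccrccjcijci gives the pieces rcc jci jci rcc r i jci r rcc rcc jci jci rcc jci jci i jci r i jci r, which concatenate to the answer.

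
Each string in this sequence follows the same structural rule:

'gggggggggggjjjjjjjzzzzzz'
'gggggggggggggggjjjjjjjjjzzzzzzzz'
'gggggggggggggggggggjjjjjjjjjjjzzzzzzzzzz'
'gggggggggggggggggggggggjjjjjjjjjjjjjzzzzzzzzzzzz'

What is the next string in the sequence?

gggggggggggggggggggggggggggjjjjjjjjjjjjjjjzzzzzzzzzzzzzz

Each string has the form g^{4n+3} j^{2n+3} z^{2n+2}, where the shown terms are n = 2, 3, 4, 5.
For the next term, n = 6, so the run lengths are 27, 15, 14.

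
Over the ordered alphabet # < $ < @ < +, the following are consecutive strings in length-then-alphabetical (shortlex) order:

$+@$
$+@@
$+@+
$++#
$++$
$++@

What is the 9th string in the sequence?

@##$

Advancing 3 positions from $++@ through $++@ → $+++ → @### reaches term 9.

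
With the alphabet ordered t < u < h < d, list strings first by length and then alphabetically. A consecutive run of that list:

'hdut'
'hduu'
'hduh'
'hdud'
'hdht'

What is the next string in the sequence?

hdhu

The successor of hdht increments the rightmost position that isn't already d and resets every position after it to t.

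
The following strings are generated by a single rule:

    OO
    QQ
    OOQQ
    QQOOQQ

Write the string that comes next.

OOQQQQOOQQ

From term 3 onward, concatenate the second-to-last term with the last: OO·QQ = OOQQ, QQ·OOQQ = QQOOQQ, …
Continuing: OOQQ · QQOOQQ gives term 5.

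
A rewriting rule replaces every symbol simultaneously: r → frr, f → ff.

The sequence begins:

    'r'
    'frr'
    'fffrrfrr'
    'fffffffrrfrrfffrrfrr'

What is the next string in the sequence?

Replace each of the 20 characters of fffffffrrfrrfffrrfrr in place — ff ff ff ff ff ff ff frr frr ff frr frr ff ff ff frr frr ff frr frr — and concatenate.

fffffffffffffffrrfrrfffrrfrrfffffffrrfrrfffrrfrr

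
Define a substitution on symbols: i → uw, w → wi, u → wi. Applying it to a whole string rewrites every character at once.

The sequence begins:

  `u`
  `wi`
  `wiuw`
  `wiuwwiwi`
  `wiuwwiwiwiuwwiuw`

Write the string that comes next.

Rewriting the 16 symbols of wiuwwiwiwiuwwiuw one by one yields wi uw wi wi wi uw wi uw wi uw wi wi wi uw wi wi; concatenated:

wiuwwiwiwiuwwiuwwiuwwiwiwiuwwiwi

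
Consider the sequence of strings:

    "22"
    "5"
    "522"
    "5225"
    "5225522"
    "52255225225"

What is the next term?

522552252255225522

From term 3 onward, concatenate the last term with the second-to-last: 5·22 = 522, 522·5 = 5225, …
The next term joins 52255225225 and 5225522.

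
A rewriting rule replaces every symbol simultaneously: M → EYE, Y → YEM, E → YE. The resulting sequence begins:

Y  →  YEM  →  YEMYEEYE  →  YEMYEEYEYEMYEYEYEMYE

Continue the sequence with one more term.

YEMYEEYEYEMYEYEYEMYEYEMYEEYEYEMYEYEMYEYEMYEEYEYEMYE

Replace each of the 20 characters of YEMYEEYEYEMYEYEYEMYE in place — YEM YE EYE YEM YE YE YEM YE YEM YE EYE YEM YE YEM YE YEM YE EYE YEM YE — and concatenate.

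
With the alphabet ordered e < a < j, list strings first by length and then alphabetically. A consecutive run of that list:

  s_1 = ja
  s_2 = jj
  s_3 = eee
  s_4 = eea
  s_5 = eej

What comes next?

eae

Treat eej as a base-3 numeral over the given alphabet and add one, carrying through any trailing j's.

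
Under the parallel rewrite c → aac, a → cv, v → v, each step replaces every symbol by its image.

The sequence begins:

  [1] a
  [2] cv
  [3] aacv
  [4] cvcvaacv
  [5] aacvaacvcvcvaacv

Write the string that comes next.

cvcvaacvcvcvaacvaacvaacvcvcvaacv

Applying the rule to each of the 16 symbols of aacvaacvcvcvaacv gives the pieces cv cv aac v cv cv aac v aac v aac v cv cv aac v, which concatenate to the answer.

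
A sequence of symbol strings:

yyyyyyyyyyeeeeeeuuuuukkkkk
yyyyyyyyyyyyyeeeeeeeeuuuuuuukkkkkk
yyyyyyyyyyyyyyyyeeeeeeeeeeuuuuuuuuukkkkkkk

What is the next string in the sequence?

yyyyyyyyyyyyyyyyyyyeeeeeeeeeeeeuuuuuuuuuuukkkkkkkk

Each string has the form y^{3n+1} e^{2n} u^{2n-1} k^{n+2}, where the shown terms are n = 3, 4, 5.
At n = 6 the blocks have lengths 19, 12, 11, 8.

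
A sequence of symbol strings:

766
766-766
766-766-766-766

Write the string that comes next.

s(k+1) = s(k)·-·s(k) — each term doubles the last with '-' between the halves.
Doubling 766-766-766-766 with '-' between the halves:

766-766-766-766-766-766-766-766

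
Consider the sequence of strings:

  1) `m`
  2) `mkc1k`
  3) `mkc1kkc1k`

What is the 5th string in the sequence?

mkc1kkc1kkc1kkc1k

The strings grow by a fixed suffix kc1k each time.
From mkc1kkc1k, 2 further steps: mkc1kkc1k → mkc1kkc1kkc1k → (answer).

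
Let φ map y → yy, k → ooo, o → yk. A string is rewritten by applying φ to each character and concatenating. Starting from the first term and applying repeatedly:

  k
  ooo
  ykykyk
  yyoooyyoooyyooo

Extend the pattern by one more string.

Rewriting the 15 symbols of yyoooyyoooyyooo one by one yields yy yy yk yk yk yy yy yk yk yk yy yy yk yk yk; concatenated:

yyyyykykykyyyyykykykyyyyykykyk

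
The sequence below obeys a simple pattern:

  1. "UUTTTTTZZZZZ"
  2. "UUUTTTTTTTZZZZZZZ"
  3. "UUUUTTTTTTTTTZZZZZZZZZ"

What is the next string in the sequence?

UUUUUTTTTTTTTTTTZZZZZZZZZZZ

Term n consists of n U's, followed by 2n+1 T's, followed by 2n+1 Z's, where the shown terms are n = 2, 3, 4.
At n = 5 the blocks have lengths 5, 11, 11.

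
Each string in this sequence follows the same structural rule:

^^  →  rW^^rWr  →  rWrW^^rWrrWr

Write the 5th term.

Each term wraps the previous one in rW on the left and rWr on the right.
From rWrW^^rWrrWr, 2 further steps: rWrW^^rWrrWr → rWrWrW^^rWrrWrrWr → (answer).

rWrWrWrW^^rWrrWrrWrrWr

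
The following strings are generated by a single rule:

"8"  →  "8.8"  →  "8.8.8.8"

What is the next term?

s(k+1) = s(k)·.·s(k) — each term doubles the last with '.' between the halves.
Doubling 8.8.8.8 with '.' between the halves:

8.8.8.8.8.8.8.8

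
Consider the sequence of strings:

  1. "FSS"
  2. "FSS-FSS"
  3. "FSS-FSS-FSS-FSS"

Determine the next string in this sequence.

FSS-FSS-FSS-FSS-FSS-FSS-FSS-FSS

Each string is two copies of the previous one joined by '-'.
One more doubling of FSS-FSS-FSS-FSS gives the answer.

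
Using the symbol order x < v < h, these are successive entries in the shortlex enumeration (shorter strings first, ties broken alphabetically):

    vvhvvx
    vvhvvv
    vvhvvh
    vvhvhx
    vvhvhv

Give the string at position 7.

Continuing the enumeration 2 steps past vvhvhv: vvhvhv → vvhvhh → (answer).

vvhhxx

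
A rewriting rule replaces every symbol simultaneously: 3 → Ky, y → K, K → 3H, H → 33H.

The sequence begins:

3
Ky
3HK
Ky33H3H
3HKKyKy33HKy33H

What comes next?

Applying the rule to each of the 15 symbols of 3HKKyKy33HKy33H gives the pieces Ky 33H 3H 3H K 3H K Ky Ky 33H 3H K Ky Ky 33H, which concatenate to the answer.

Ky33H3H3HK3HKKyKy33H3HKKyKy33H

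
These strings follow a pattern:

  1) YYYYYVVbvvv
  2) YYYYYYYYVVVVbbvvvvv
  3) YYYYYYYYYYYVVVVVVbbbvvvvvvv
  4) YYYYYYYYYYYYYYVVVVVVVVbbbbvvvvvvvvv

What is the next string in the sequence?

YYYYYYYYYYYYYYYYYVVVVVVVVVVbbbbbvvvvvvvvvvv

The n-th term is 3n+2 Y's then 2n V's then n b's then 2n+1 v's (n = 1, 2, …).
Setting n = 5 gives 17, 10, 5, 11 characters in each block.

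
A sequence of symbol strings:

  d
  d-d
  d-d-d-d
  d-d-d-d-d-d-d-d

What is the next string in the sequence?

Every step duplicates the string with '-' between the halves.
Doubling d-d-d-d-d-d-d-d with '-' between the halves:

d-d-d-d-d-d-d-d-d-d-d-d-d-d-d-d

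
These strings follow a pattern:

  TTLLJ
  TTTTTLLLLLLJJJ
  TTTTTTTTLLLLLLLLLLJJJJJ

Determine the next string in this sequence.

TTTTTTTTTTTLLLLLLLLLLLLLLJJJJJJJ

Term n consists of 3n-1 T's, followed by 4n-2 L's, followed by 2n-1 J's (n = 1, 2, …).
Setting n = 4 gives 11, 14, 7 characters in each block.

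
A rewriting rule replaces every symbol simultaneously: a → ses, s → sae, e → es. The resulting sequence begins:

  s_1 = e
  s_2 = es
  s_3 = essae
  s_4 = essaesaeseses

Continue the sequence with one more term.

essaesaesesessaesesessaeessaeessae

Replace each of the 13 characters of essaesaeseses in place — es sae sae ses es sae ses es sae es sae es sae — and concatenate.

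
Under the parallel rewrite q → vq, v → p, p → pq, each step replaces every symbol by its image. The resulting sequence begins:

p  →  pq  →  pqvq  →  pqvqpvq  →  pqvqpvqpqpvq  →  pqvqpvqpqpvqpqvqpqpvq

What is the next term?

Replace each of the 21 characters of pqvqpvqpqpvqpqvqpqpvq in place — pq vq p vq pq p vq pq vq pq p vq pq vq p vq pq vq pq p vq — and concatenate.

pqvqpvqpqpvqpqvqpqpvqpqvqpvqpqvqpqpvq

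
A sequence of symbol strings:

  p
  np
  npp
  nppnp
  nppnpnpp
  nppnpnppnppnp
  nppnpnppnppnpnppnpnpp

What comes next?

Each term (from the third on) is the previous term followed by the one before it: term 3 = np·p = npp.
So term 8 is nppnpnppnppnpnppnpnpp·nppnpnppnppnp.

nppnpnppnppnpnppnpnppnppnpnppnppnp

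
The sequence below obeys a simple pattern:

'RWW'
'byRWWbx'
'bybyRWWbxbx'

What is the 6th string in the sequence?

bybybybybyRWWbxbxbxbxbx

Every step adds by to the front and bx to the end of the previous string.
From bybyRWWbxbx, 3 further steps: bybyRWWbxbx → bybybyRWWbxbxbx → bybybybyRWWbxbxbxbx → (answer).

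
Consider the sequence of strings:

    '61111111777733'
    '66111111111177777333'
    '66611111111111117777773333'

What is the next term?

66661111111111111111777777733333

The n-th term is n-1 6's then 3n+1 1's then n+2 7's then n 3's, where the shown terms are n = 2, 3, 4.
At n = 5 the blocks have lengths 4, 16, 7, 5.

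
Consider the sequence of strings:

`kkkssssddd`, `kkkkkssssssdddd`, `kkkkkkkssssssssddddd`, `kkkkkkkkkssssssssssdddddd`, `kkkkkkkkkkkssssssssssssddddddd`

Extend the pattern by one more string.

kkkkkkkkkkkkkssssssssssssssdddddddd

Each string has the form k^{2n+1} s^{2n+2} d^{n+2} (n = 1, 2, …).
For the next term, n = 6, so the run lengths are 13, 14, 8.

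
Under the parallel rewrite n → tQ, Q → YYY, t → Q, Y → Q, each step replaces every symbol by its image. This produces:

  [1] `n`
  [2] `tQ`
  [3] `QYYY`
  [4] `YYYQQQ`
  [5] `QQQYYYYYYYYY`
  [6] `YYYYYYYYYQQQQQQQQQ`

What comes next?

Replace each of the 18 characters of YYYYYYYYYQQQQQQQQQ in place — Q Q Q Q Q Q Q Q Q YYY YYY YYY YYY YYY YYY YYY YYY YYY — and concatenate.

QQQQQQQQQYYYYYYYYYYYYYYYYYYYYYYYYYYY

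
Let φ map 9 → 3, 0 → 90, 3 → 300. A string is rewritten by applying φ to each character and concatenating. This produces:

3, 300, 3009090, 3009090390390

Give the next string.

Rewriting the 13 symbols of 3009090390390 one by one yields 300 90 90 3 90 3 90 300 3 90 300 3 90; concatenated:

3009090390390300390300390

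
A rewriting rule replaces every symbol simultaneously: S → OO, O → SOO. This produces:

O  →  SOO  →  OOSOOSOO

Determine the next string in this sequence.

SOOSOOOOSOOSOOOOSOOSOO

Expanding OOSOOSOO: O→SOO, O→SOO, S→OO, O→SOO, O→SOO, S→OO, O→SOO, O→SOO. Concatenated: SOO SOO OO SOO SOO OO SOO SOO.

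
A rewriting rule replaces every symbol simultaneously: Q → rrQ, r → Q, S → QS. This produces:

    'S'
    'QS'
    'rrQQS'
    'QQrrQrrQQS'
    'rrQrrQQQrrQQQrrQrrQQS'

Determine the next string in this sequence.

Applying the rule to each of the 21 symbols of rrQrrQQQrrQQQrrQrrQQS gives the pieces Q Q rrQ Q Q rrQ rrQ rrQ Q Q rrQ rrQ rrQ Q Q rrQ Q Q rrQ rrQ QS, which concatenate to the answer.

QQrrQQQrrQrrQrrQQQrrQrrQrrQQQrrQQQrrQrrQQS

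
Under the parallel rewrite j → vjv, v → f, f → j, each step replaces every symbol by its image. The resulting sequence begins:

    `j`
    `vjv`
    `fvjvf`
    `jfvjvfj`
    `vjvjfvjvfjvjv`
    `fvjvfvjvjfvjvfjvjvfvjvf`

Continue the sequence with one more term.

jfvjvfjfvjvfvjvjfvjvfjvjvfvjvfjfvjvfj

φ(fvjvfvjvjfvjvfjvjvfvjvf) expands symbol-by-symbol to j f vjv f j f vjv f vjv j f vjv f j vjv f vjv f j f vjv f j; joining the 23 pieces gives the next term.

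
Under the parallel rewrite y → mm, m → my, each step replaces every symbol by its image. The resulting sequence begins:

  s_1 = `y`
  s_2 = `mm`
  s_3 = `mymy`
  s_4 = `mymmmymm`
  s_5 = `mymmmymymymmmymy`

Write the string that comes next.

Replace each of the 16 characters of mymmmymymymmmymy in place — my mm my my my mm my mm my mm my my my mm my mm — and concatenate.

mymmmymymymmmymmmymmmymymymmmymm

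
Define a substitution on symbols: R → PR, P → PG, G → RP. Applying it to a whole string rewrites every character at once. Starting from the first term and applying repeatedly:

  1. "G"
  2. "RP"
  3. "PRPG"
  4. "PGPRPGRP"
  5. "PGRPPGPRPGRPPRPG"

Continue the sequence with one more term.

φ(PGRPPGPRPGRPPRPG) expands symbol-by-symbol to PG RP PR PG PG RP PG PR PG RP PR PG PG PR PG RP; joining the 16 pieces gives the next term.

PGRPPRPGPGRPPGPRPGRPPRPGPGPRPGRP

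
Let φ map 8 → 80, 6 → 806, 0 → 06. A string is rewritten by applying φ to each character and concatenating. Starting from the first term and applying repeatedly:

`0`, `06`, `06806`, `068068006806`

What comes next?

Expanding 068068006806: 0→06, 6→806, 8→80, 0→06, 6→806, 8→80, 0→06, 0→06, 6→806, 8→80, 0→06, 6→806. Concatenated: 06 806 80 06 806 80 06 06 806 80 06 806.

0680680068068006068068006806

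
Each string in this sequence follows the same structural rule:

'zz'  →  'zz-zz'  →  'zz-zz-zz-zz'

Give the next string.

Every step duplicates the string with '-' between the halves.
Doubling zz-zz-zz-zz with '-' between the halves:

zz-zz-zz-zz-zz-zz-zz-zz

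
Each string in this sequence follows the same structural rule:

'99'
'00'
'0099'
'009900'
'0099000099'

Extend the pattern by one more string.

0099000099009900

This is a Fibonacci-style word recurrence s(k) = s(k−1)·s(k−2): e.g. 00·99 = 0099.
The next term joins 0099000099 and 009900.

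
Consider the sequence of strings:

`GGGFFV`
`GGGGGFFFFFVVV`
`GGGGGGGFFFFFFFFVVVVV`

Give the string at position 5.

GGGGGGGGGGGFFFFFFFFFFFFFFVVVVVVVVV

Term n consists of 2n+1 G's, followed by 3n-1 F's, followed by 2n-1 V's (n = 1, 2, …).
At n = 5 the blocks have lengths 11, 14, 9.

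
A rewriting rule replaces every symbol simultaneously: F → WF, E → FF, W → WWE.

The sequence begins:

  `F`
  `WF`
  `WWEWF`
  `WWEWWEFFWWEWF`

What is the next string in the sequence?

Rewriting the 13 symbols of WWEWWEFFWWEWF one by one yields WWE WWE FF WWE WWE FF WF WF WWE WWE FF WWE WF; concatenated:

WWEWWEFFWWEWWEFFWFWFWWEWWEFFWWEWF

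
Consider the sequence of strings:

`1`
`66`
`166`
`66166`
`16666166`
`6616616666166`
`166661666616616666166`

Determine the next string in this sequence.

6616616666166166661666616616666166

This is a Fibonacci-style word recurrence s(k) = s(k−2)·s(k−1): e.g. 1·66 = 166.
So term 8 is 6616616666166·166661666616616666166.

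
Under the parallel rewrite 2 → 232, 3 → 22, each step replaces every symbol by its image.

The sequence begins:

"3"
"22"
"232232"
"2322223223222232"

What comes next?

Rewriting the 16 symbols of 2322223223222232 one by one yields 232 22 232 232 232 232 22 232 232 22 232 232 232 232 22 232; concatenated:

23222232232232232222322322223223223223222232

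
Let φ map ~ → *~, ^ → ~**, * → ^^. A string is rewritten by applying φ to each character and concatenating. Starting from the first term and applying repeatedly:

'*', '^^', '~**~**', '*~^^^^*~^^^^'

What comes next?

^^*~~**~**~**~**^^*~~**~**~**~**

Rewriting each symbol of *~^^^^*~^^^^: *→^^, ~→*~, ^→~**, ^→~**, ^→~**, ^→~**, *→^^, ~→*~, ^→~**, ^→~**, ^→~**, ^→~**, which concatenates to ^^ *~ ~** ~** ~** ~** ^^ *~ ~** ~** ~** ~**.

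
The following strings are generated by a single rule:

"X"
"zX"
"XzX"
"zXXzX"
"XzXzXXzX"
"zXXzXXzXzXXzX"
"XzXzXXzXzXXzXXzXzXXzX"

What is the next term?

Each term (from the third on) is the two preceding terms concatenated in order: term 3 = X·zX = XzX.
So term 8 is zXXzXXzXzXXzX·XzXzXXzXzXXzXXzXzXXzX.

zXXzXXzXzXXzXXzXzXXzXzXXzXXzXzXXzX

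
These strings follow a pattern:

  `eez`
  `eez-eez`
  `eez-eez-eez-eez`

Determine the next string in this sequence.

Every step duplicates the string with '-' between the halves.
Doubling eez-eez-eez-eez with '-' between the halves:

eez-eez-eez-eez-eez-eez-eez-eez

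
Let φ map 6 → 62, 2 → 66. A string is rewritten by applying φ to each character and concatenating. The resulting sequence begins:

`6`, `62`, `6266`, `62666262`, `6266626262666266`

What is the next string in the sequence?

Rewriting the 16 symbols of 6266626262666266 one by one yields 62 66 62 62 62 66 62 66 62 66 62 62 62 66 62 62; concatenated:

62666262626662666266626262666262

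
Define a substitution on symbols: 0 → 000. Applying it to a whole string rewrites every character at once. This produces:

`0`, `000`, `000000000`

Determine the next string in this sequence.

Apply φ to 000000000 symbol by symbol: 0→000, 0→000, 0→000, 0→000, 0→000, 0→000, 0→000, 0→000, 0→000; joined: 000 000 000 000 000 000 000 000 000.

000000000000000000000000000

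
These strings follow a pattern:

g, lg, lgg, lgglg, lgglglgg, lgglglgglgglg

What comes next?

From term 3 onward, concatenate the last term with the second-to-last: lg·g = lgg, lgg·lg = lgglg, …
So term 7 is lgglglgglgglg·lgglglgg.

lgglglgglgglglgglglgg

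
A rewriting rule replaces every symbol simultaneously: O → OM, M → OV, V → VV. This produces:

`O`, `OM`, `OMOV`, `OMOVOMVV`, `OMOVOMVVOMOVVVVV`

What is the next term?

Rewriting the 16 symbols of OMOVOMVVOMOVVVVV one by one yields OM OV OM VV OM OV VV VV OM OV OM VV VV VV VV VV; concatenated:

OMOVOMVVOMOVVVVVOMOVOMVVVVVVVVVV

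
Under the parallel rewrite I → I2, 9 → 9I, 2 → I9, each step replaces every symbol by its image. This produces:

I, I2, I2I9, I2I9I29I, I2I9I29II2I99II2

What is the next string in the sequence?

Replace each of the 16 characters of I2I9I29II2I99II2 in place — I2 I9 I2 9I I2 I9 9I I2 I2 I9 I2 9I 9I I2 I2 I9 — and concatenate.

I2I9I29II2I99II2I2I9I29I9II2I2I9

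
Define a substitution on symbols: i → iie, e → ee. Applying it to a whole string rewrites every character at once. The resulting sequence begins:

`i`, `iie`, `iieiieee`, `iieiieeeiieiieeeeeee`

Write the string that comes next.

Rewriting the 20 symbols of iieiieeeiieiieeeeeee one by one yields iie iie ee iie iie ee ee ee iie iie ee iie iie ee ee ee ee ee ee ee; concatenated:

iieiieeeiieiieeeeeeeiieiieeeiieiieeeeeeeeeeeeeee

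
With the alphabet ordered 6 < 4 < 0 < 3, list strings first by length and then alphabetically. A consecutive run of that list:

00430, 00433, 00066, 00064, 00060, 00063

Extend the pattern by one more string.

Find the rightmost character of 00063 below 3, bump it to the next letter, and reset everything to its right to 6.

00046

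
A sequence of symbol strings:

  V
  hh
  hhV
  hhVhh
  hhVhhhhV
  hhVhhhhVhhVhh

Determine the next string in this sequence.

Each term (from the third on) is the previous term followed by the one before it: term 3 = hh·V = hhV.
So term 7 is hhVhhhhVhhVhh·hhVhhhhV.

hhVhhhhVhhVhhhhVhhhhV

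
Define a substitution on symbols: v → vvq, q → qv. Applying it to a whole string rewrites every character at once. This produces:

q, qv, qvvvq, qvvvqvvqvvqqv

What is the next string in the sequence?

Applying the rule to each of the 13 symbols of qvvvqvvqvvqqv gives the pieces qv vvq vvq vvq qv vvq vvq qv vvq vvq qv qv vvq, which concatenate to the answer.

qvvvqvvqvvqqvvvqvvqqvvvqvvqqvqvvvq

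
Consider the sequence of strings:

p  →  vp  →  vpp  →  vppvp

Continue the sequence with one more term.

Each term (from the third on) is the previous term followed by the one before it: term 3 = vp·p = vpp.
Continuing: vppvp · vpp gives term 5.

vppvpvpp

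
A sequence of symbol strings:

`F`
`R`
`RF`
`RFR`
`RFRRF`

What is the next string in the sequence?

RFRRFRFR

This is a Fibonacci-style word recurrence s(k) = s(k−1)·s(k−2): e.g. R·F = RF.
The next term joins RFRRF and RFR.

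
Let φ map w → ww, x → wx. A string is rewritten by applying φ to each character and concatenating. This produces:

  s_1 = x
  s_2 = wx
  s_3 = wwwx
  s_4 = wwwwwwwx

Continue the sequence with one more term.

wwwwwwwwwwwwwwwx

Apply φ to wwwwwwwx symbol by symbol: w→ww, w→ww, w→ww, w→ww, w→ww, w→ww, w→ww, x→wx; joined: ww ww ww ww ww ww ww wx.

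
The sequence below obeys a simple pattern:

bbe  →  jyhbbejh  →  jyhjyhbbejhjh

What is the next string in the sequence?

Each term wraps the previous one in jyh on the left and jh on the right.
Applying this once more to jyhjyhbbejhjh:

jyhjyhjyhbbejhjhjh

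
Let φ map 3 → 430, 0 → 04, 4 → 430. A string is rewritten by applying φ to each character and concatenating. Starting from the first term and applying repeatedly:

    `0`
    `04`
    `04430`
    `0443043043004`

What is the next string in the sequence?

Replace each of the 13 characters of 0443043043004 in place — 04 430 430 430 04 430 430 04 430 430 04 04 430 — and concatenate.

0443043043004430430044304300404430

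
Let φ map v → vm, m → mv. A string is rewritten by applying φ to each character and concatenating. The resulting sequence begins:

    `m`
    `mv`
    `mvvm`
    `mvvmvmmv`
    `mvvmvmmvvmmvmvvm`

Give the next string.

mvvmvmmvvmmvmvvmvmmvmvvmmvvmvmmv

Replace each of the 16 characters of mvvmvmmvvmmvmvvm in place — mv vm vm mv vm mv mv vm vm mv mv vm mv vm vm mv — and concatenate.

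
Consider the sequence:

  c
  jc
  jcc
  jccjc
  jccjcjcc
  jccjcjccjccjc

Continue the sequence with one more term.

Each term (from the third on) is the previous term followed by the one before it: term 3 = jc·c = jcc.
So term 7 is jccjcjccjccjc·jccjcjcc.

jccjcjccjccjcjccjcjcc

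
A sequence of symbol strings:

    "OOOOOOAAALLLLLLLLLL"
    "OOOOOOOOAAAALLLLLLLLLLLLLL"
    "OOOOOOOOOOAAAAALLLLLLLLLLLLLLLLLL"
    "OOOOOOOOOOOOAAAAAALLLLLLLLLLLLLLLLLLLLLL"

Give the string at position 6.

Term n consists of 2n O's, followed by n A's, followed by 4n-2 L's, where the shown terms are n = 3, 4, 5, 6.
Setting n = 8 gives 16, 8, 30 characters in each block.

OOOOOOOOOOOOOOOOAAAAAAAALLLLLLLLLLLLLLLLLLLLLLLLLLLLLL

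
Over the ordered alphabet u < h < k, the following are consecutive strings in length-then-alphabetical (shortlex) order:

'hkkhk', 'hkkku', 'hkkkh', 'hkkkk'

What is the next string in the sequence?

kuuuu

Treat hkkkk as a base-3 numeral over the given alphabet and add one, carrying through any trailing k's.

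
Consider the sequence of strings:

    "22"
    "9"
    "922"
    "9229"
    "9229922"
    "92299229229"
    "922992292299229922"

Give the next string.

Each term (from the third on) is the previous term followed by the one before it: term 3 = 9·22 = 922.
So term 8 is 922992292299229922·92299229229.

92299229229922992292299229229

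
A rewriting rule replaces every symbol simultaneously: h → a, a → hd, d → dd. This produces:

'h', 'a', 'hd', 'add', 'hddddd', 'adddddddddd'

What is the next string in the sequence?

hddddddddddddddddddddd

Apply φ to adddddddddd symbol by symbol: a→hd, d→dd, d→dd, d→dd, d→dd, d→dd, d→dd, d→dd, d→dd, d→dd, d→dd; joined: hd dd dd dd dd dd dd dd dd dd dd.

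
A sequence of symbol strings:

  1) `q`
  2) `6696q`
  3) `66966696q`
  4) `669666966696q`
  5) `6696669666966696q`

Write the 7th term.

Every step adds 6696 at the front: s(k+1) = 6696·s(k).
From 6696669666966696q, 2 further steps: 6696669666966696q → 66966696669666966696q → (answer).

669666966696669666966696q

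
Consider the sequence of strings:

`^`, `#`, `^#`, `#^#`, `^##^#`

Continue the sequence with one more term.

Each term (from the third on) is the two preceding terms concatenated in order: term 3 = ^·# = ^#.
The next term joins #^# and ^##^#.

#^#^##^#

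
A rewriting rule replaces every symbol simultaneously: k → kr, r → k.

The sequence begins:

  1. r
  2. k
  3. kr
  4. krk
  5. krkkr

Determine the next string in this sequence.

Expanding krkkr: k→kr, r→k, k→kr, k→kr, r→k. Concatenated: kr k kr kr k.

krkkrkrk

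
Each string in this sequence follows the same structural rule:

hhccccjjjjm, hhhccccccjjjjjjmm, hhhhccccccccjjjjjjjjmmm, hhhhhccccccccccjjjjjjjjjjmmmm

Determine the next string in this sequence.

Each string has the form h^{n+1} c^{2n+2} j^{2n+2} m^{n} (n = 1, 2, …).
Setting n = 5 gives 6, 12, 12, 5 characters in each block.

hhhhhhccccccccccccjjjjjjjjjjjjmmmmm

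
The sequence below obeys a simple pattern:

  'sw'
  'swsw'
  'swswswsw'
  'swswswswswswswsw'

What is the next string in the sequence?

Every step duplicates the string.
So the next term is two copies of swswswswswswswsw.

swswswswswswswswswswswswswswswsw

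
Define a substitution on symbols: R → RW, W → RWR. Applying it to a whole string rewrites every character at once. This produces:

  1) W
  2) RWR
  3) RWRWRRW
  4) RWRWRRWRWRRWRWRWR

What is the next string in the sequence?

Rewriting the 17 symbols of RWRWRRWRWRRWRWRWR one by one yields RW RWR RW RWR RW RW RWR RW RWR RW RW RWR RW RWR RW RWR RW; concatenated:

RWRWRRWRWRRWRWRWRRWRWRRWRWRWRRWRWRRWRWRRW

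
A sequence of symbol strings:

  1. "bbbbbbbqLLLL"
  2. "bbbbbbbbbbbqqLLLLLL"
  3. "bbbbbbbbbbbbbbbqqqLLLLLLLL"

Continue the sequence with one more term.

Term n consists of 4n+3 b's, followed by n q's, followed by 2n+2 L's (n = 1, 2, …).
Setting n = 4 gives 19, 4, 10 characters in each block.

bbbbbbbbbbbbbbbbbbbqqqqLLLLLLLLLL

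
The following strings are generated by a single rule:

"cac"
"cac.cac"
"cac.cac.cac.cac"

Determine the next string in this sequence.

s(k+1) = s(k)·.·s(k) — each term doubles the last with '.' between the halves.
Doubling cac.cac.cac.cac with '.' between the halves:

cac.cac.cac.cac.cac.cac.cac.cac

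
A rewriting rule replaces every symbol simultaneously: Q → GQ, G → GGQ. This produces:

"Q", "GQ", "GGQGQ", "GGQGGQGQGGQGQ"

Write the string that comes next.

Rewriting the 13 symbols of GGQGGQGQGGQGQ one by one yields GGQ GGQ GQ GGQ GGQ GQ GGQ GQ GGQ GGQ GQ GGQ GQ; concatenated:

GGQGGQGQGGQGGQGQGGQGQGGQGGQGQGGQGQ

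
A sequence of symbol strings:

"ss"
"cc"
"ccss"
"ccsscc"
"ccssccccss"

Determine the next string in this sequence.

Each term (from the third on) is the previous term followed by the one before it: term 3 = cc·ss = ccss.
Continuing: ccssccccss · ccsscc gives term 6.

ccssccccssccsscc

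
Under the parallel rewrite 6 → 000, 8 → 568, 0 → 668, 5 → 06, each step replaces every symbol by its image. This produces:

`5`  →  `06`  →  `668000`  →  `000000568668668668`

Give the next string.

φ(000000568668668668) expands symbol-by-symbol to 668 668 668 668 668 668 06 000 568 000 000 568 000 000 568 000 000 568; joining the 18 pieces gives the next term.

66866866866866866806000568000000568000000568000000568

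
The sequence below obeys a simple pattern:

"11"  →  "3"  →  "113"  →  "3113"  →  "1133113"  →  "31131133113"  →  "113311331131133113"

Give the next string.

This is a Fibonacci-style word recurrence s(k) = s(k−2)·s(k−1): e.g. 11·3 = 113.
Continuing: 31131133113 · 113311331131133113 gives term 8.

31131133113113311331131133113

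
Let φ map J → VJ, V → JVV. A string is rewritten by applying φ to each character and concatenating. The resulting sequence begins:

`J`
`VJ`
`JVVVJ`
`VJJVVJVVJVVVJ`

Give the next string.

JVVVJVJJVVJVVVJJVVJVVVJJVVJVVJVVVJ

φ(VJJVVJVVJVVVJ) expands symbol-by-symbol to JVV VJ VJ JVV JVV VJ JVV JVV VJ JVV JVV JVV VJ; joining the 13 pieces gives the next term.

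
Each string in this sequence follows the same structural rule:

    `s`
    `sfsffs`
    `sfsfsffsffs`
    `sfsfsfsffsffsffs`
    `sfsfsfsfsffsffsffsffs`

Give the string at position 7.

s(k+1) = sf·s(k)·ffs, so each term gains sf as a prefix and ffs as a suffix.
From sfsfsfsfsffsffsffsffs, 2 further steps: sfsfsfsfsffsffsffsffs → sfsfsfsfsfsffsffsffsffsffs → (answer).

sfsfsfsfsfsfsffsffsffsffsffsffs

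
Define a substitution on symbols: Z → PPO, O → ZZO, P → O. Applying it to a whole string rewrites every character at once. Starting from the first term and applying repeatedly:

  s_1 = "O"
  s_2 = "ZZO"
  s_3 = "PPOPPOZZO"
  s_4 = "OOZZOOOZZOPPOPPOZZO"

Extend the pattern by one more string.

ZZOZZOPPOPPOZZOZZOZZOPPOPPOZZOOOZZOOOZZOPPOPPOZZO

Applying the rule to each of the 19 symbols of OOZZOOOZZOPPOPPOZZO gives the pieces ZZO ZZO PPO PPO ZZO ZZO ZZO PPO PPO ZZO O O ZZO O O ZZO PPO PPO ZZO, which concatenate to the answer.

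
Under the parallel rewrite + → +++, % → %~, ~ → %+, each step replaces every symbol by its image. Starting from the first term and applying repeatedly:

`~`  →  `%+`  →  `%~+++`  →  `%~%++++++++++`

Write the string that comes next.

Applying the rule to each of the 13 symbols of %~%++++++++++ gives the pieces %~ %+ %~ +++ +++ +++ +++ +++ +++ +++ +++ +++ +++, which concatenate to the answer.

%~%+%~++++++++++++++++++++++++++++++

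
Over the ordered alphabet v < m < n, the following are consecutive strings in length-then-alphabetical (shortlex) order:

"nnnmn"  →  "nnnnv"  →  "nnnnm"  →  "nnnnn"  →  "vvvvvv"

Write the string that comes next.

Find the rightmost character of vvvvvv below n, bump it to the next letter, and reset everything to its right to v.

vvvvvm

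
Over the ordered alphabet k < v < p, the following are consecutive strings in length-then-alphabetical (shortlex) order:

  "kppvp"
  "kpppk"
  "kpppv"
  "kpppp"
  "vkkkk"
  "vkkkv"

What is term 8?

vkkvk

Stepping forward 2 times from vkkkv: vkkkv → vkkkp, then the target.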